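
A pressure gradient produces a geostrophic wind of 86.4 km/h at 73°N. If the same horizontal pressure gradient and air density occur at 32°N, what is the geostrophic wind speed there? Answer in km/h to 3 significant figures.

With the same pressure gradient and density, V_g ∝ 1/f ∝ 1/sin φ.
V₂ = V₁ · sin φ₁ / sin φ₂ = 86.4 × sin 73° / sin 32°
V₂ = 86.4 × 0.9563/0.5299 = 156 km/h

156 km/h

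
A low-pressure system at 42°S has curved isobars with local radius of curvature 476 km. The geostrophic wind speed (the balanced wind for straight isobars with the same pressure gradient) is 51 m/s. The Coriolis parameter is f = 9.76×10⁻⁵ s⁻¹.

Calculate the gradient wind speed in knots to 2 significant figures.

60 knots

Around a low, centrifugal force acts outward with Coriolis, so pressure-gradient force balances both:
(1/ρ)|∂P/∂n| = fV + V²/R  →  V² + fR·V − fR·V_g = 0
With fR = 9.76×10⁻⁵ × 476×10³ m = 46.5 m/s:
V = [−fR + √((fR)² + 4 fR V_g)]/2 = [−46.5 + √(46.5² + 4×46.5×51)]/2 = 30.7 m/s
Subgeostrophic (V < V_g = 51 m/s), as expected around a low.
Converting: 30.7 m/s × 1.944 = 60 knots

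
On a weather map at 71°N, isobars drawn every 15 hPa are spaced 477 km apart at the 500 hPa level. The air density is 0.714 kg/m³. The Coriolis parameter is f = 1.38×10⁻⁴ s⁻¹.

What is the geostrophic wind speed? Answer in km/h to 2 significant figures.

110 km/h

Pressure gradient: |∂P/∂n| = 1500 Pa / 477000 m = 3.14×10⁻³ Pa/m
Geostrophic balance (pressure-gradient force = Coriolis force):
V_g = (1/(fρ)) |∂P/∂n| = 3.14×10⁻³ / (1.38×10⁻⁴ × 0.714) = 31.9 m/s
Converting: 31.9 m/s × 3.6 = 110 km/h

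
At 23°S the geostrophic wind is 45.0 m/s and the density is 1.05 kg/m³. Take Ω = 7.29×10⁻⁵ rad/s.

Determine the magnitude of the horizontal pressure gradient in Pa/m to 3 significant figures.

Coriolis parameter at 23°S:
f = 2Ω sin φ = 2 × 7.29×10⁻⁵ × sin 23° = 5.70×10⁻⁵ s⁻¹
Geostrophic balance rearranged: |∂P/∂n| = f ρ V_g
|∂P/∂n| = 5.70×10⁻⁵ × 1.05 × 45.0 = 2.69×10⁻³ Pa/m

2.69×10⁻³ Pa/m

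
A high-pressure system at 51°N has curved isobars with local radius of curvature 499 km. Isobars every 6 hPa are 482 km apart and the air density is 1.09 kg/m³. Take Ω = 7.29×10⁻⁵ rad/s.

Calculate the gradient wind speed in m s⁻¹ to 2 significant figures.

Coriolis parameter at 51°N:
f = 2Ω sin φ = 2 × 7.29×10⁻⁵ × sin 51° = 1.13×10⁻⁴ s⁻¹
Pressure gradient: |∂P/∂n| = 600 Pa / 482000 m = 1.24×10⁻³ Pa/m
Geostrophic speed: V_g = |∂P/∂n|/(fρ) = 1.24×10⁻³/(1.13×10⁻⁴ × 1.09) = 10.1 m/s
Around a high, pressure-gradient force acts outward with centrifugal, so Coriolis balances both:
fV = (1/ρ)|∂P/∂n| + V²/R  →  V² − fR·V + fR·V_g = 0
With fR = 1.13×10⁻⁴ × 499×10³ m = 56.5 m/s:
V = [fR − √((fR)² − 4 fR V_g)]/2 = [56.5 − √(56.5² − 4×56.5×10.1)]/2 = 13.1 m/s
Supergeostrophic (V > V_g = 10.1 m/s), as expected around a high.

13 m s⁻¹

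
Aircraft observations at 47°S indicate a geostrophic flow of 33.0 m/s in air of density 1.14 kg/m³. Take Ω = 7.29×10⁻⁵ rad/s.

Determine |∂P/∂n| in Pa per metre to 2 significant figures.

Coriolis parameter at 47°S:
f = 2Ω sin φ = 2 × 7.29×10⁻⁵ × sin 47° = 1.07×10⁻⁴ s⁻¹
Geostrophic balance rearranged: |∂P/∂n| = f ρ V_g
|∂P/∂n| = 1.07×10⁻⁴ × 1.14 × 33.0 = 4.01×10⁻³ Pa/m

4.0×10⁻³ Pa/m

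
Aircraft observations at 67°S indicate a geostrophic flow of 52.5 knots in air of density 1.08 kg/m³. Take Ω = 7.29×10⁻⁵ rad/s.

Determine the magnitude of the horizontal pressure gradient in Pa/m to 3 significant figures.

Coriolis parameter at 67°S:
f = 2Ω sin φ = 2 × 7.29×10⁻⁵ × sin 67° = 1.34×10⁻⁴ s⁻¹
Wind speed in SI: 52.5 knots = 27.0 m/s
Geostrophic balance rearranged: |∂P/∂n| = f ρ V_g
|∂P/∂n| = 1.34×10⁻⁴ × 1.08 × 27.0 = 3.91×10⁻³ Pa/m

3.91×10⁻³ Pa/m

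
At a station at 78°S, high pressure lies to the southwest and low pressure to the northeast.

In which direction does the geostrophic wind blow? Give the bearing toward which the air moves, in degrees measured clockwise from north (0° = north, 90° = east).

The pressure-gradient force points toward the northeast (bearing 045°).
Geostrophic balance: in the Southern Hemisphere the Coriolis force deflects motion to the left, so the geostrophic wind blows 90° to the left of the pressure-gradient force (low pressure on the right).
Rotating 045° by 90° counterclockwise gives 315° — the wind blows toward the northwest.

315°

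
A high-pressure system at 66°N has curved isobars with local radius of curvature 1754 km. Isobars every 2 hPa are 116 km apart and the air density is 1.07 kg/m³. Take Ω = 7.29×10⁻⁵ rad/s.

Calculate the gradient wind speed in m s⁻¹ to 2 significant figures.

Coriolis parameter at 66°N:
f = 2Ω sin φ = 2 × 7.29×10⁻⁵ × sin 66° = 1.33×10⁻⁴ s⁻¹
Pressure gradient: |∂P/∂n| = 200 Pa / 116000 m = 1.72×10⁻³ Pa/m
Geostrophic speed: V_g = |∂P/∂n|/(fρ) = 1.72×10⁻³/(1.33×10⁻⁴ × 1.07) = 12.1 m/s
Around a high, pressure-gradient force acts outward with centrifugal, so Coriolis balances both:
fV = (1/ρ)|∂P/∂n| + V²/R  →  V² − fR·V + fR·V_g = 0
With fR = 1.33×10⁻⁴ × 1754×10³ m = 234 m/s:
V = [fR − √((fR)² − 4 fR V_g)]/2 = [234 − √(234² − 4×234×12.1)]/2 = 12.8 m/s
Supergeostrophic (V > V_g = 12.1 m/s), as expected around a high.

13 m s⁻¹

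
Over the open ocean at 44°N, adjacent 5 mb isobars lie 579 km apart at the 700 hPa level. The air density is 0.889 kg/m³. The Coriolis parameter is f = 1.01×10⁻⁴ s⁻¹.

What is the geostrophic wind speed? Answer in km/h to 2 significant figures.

Pressure gradient: |∂P/∂n| = 500 Pa / 579000 m = 8.64×10⁻⁴ Pa/m
Geostrophic balance (pressure-gradient force = Coriolis force):
V_g = (1/(fρ)) |∂P/∂n| = 8.64×10⁻⁴ / (1.01×10⁻⁴ × 0.889) = 9.62 m/s
Converting: 9.62 m/s × 3.6 = 35 km/h

35 km/h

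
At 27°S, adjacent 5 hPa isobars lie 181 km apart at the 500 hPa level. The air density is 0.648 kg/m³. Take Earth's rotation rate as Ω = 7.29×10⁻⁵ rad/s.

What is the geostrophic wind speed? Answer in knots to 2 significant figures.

Coriolis parameter at 27°S:
f = 2Ω sin φ = 2 × 7.29×10⁻⁵ × sin 27° = 6.62×10⁻⁵ s⁻¹
Pressure gradient: |∂P/∂n| = 500 Pa / 181000 m = 2.76×10⁻³ Pa/m
Geostrophic balance (pressure-gradient force = Coriolis force):
V_g = (1/(fρ)) |∂P/∂n| = 2.76×10⁻³ / (6.62×10⁻⁵ × 0.648) = 64.4 m/s
Converting: 64.4 m/s × 1.944 = 130 knots

130 knots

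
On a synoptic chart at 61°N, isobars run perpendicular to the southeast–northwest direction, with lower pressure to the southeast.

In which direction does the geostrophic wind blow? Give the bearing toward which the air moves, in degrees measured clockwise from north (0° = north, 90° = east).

The pressure-gradient force points toward the southeast (bearing 135°).
Geostrophic balance: in the Northern Hemisphere the Coriolis force deflects motion to the right, so the geostrophic wind blows 90° to the right of the pressure-gradient force (low pressure on the left).
Rotating 135° by 90° clockwise gives 225° — the wind blows toward the southwest.

225°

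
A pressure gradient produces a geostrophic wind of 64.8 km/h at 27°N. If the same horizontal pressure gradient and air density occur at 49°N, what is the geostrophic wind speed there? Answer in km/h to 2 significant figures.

39 km/h

With the same pressure gradient and density, V_g ∝ 1/f ∝ 1/sin φ.
V₂ = V₁ · sin φ₁ / sin φ₂ = 64.8 × sin 27° / sin 49°
V₂ = 64.8 × 0.4540/0.7547 = 39 km/h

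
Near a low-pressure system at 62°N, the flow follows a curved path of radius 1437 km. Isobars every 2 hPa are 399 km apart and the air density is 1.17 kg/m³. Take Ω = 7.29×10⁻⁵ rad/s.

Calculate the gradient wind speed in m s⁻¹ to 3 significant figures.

3.27 m s⁻¹

Coriolis parameter at 62°N:
f = 2Ω sin φ = 2 × 7.29×10⁻⁵ × sin 62° = 1.29×10⁻⁴ s⁻¹
Pressure gradient: |∂P/∂n| = 200 Pa / 399000 m = 5.01×10⁻⁴ Pa/m
Geostrophic speed: V_g = |∂P/∂n|/(fρ) = 5.01×10⁻⁴/(1.29×10⁻⁴ × 1.17) = 3.33 m/s
Around a low, centrifugal force acts outward with Coriolis, so pressure-gradient force balances both:
(1/ρ)|∂P/∂n| = fV + V²/R  →  V² + fR·V − fR·V_g = 0
With fR = 1.29×10⁻⁴ × 1437×10³ m = 185 m/s:
V = [−fR + √((fR)² + 4 fR V_g)]/2 = [−185 + √(185² + 4×185×3.33)]/2 = 3.27 m/s
Subgeostrophic (V < V_g = 3.33 m/s), as expected around a low.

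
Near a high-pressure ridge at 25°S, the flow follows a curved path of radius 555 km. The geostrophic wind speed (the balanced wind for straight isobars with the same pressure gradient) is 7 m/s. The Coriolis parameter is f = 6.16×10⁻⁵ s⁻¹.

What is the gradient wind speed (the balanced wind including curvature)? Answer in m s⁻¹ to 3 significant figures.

9.82 m s⁻¹

Around a high, pressure-gradient force acts outward with centrifugal, so Coriolis balances both:
fV = (1/ρ)|∂P/∂n| + V²/R  →  V² − fR·V + fR·V_g = 0
With fR = 6.16×10⁻⁵ × 555×10³ m = 34.2 m/s:
V = [fR − √((fR)² − 4 fR V_g)]/2 = [34.2 − √(34.2² − 4×34.2×7)]/2 = 9.82 m/s
Supergeostrophic (V > V_g = 7 m/s), as expected around a high.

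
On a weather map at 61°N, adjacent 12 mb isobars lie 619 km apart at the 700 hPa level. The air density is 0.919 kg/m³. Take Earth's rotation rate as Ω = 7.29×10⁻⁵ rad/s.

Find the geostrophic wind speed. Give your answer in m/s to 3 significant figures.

16.5 m/s

Coriolis parameter at 61°N:
f = 2Ω sin φ = 2 × 7.29×10⁻⁵ × sin 61° = 1.28×10⁻⁴ s⁻¹
Pressure gradient: |∂P/∂n| = 1200 Pa / 619000 m = 1.94×10⁻³ Pa/m
Geostrophic balance (pressure-gradient force = Coriolis force):
V_g = (1/(fρ)) |∂P/∂n| = 1.94×10⁻³ / (1.28×10⁻⁴ × 0.919) = 16.5 m/s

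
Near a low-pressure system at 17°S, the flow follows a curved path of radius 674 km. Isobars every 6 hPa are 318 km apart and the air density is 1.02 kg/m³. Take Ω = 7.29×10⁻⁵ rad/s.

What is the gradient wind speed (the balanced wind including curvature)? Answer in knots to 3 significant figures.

46.2 knots

Coriolis parameter at 17°S:
f = 2Ω sin φ = 2 × 7.29×10⁻⁵ × sin 17° = 4.26×10⁻⁵ s⁻¹
Pressure gradient: |∂P/∂n| = 600 Pa / 318000 m = 1.89×10⁻³ Pa/m
Geostrophic speed: V_g = |∂P/∂n|/(fρ) = 1.89×10⁻³/(4.26×10⁻⁵ × 1.02) = 43.4 m/s
Around a low, centrifugal force acts outward with Coriolis, so pressure-gradient force balances both:
(1/ρ)|∂P/∂n| = fV + V²/R  →  V² + fR·V − fR·V_g = 0
With fR = 4.26×10⁻⁵ × 674×10³ m = 28.7 m/s:
V = [−fR + √((fR)² + 4 fR V_g)]/2 = [−28.7 + √(28.7² + 4×28.7×43.4)]/2 = 23.8 m/s
Subgeostrophic (V < V_g = 43.4 m/s), as expected around a low.
Converting: 23.8 m/s × 1.944 = 46.2 knots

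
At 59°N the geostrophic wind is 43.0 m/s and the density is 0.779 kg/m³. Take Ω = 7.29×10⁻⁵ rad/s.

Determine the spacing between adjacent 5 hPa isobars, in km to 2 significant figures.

120 km

Coriolis parameter at 59°N:
f = 2Ω sin φ = 2 × 7.29×10⁻⁵ × sin 59° = 1.25×10⁻⁴ s⁻¹
Geostrophic balance rearranged: |∂P/∂n| = f ρ V_g
|∂P/∂n| = 1.25×10⁻⁴ × 0.779 × 43.0 = 4.19×10⁻³ Pa/m
Isobar spacing: Δn = ΔP/|∂P/∂n| = 500 Pa / 4.19×10⁻³ Pa/m = 119438 m ≈ 120 km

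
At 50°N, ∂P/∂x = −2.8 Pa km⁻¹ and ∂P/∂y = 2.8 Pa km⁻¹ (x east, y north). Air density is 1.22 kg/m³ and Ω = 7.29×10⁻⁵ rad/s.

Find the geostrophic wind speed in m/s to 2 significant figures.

29 m/s

Coriolis parameter at 50°N:
f = 2Ω sin φ = 2 × 7.29×10⁻⁵ × sin 50° = 1.12×10⁻⁴ s⁻¹
Component geostrophic relations (x east, y north):
u_g = −(1/(fρ)) ∂P/∂y,  v_g = (1/(fρ)) ∂P/∂x
u_g = −(2.8×10⁻³)/(1.12×10⁻⁴ × 1.22) = −20.5 m/s;  v_g = (−2.8×10⁻³)/(1.12×10⁻⁴ × 1.22) = −20.5 m/s
|V_g| = √(u_g² + v_g²) = 29.1 m/s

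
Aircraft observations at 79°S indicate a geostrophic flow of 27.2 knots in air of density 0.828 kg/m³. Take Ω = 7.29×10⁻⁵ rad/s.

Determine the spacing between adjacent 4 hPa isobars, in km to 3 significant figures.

241 km

Coriolis parameter at 79°S:
f = 2Ω sin φ = 2 × 7.29×10⁻⁵ × sin 79° = 1.43×10⁻⁴ s⁻¹
Wind speed in SI: 27.2 knots = 14.0 m/s
Geostrophic balance rearranged: |∂P/∂n| = f ρ V_g
|∂P/∂n| = 1.43×10⁻⁴ × 0.828 × 14.0 = 1.66×10⁻³ Pa/m
Isobar spacing: Δn = ΔP/|∂P/∂n| = 400 Pa / 1.66×10⁻³ Pa/m = 241223 m ≈ 241 km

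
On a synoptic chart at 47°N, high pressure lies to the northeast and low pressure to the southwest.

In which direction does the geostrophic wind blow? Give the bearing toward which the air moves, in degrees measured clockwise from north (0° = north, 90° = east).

The pressure-gradient force points toward the southwest (bearing 225°).
Geostrophic balance: in the Northern Hemisphere the Coriolis force deflects motion to the right, so the geostrophic wind blows 90° to the right of the pressure-gradient force (low pressure on the left).
Rotating 225° by 90° clockwise gives 315° — the wind blows toward the northwest.

315°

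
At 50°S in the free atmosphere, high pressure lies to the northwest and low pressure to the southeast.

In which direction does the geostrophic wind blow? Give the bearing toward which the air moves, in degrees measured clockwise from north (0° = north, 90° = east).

045°

The pressure-gradient force points toward the southeast (bearing 135°).
Geostrophic balance: in the Southern Hemisphere the Coriolis force deflects motion to the left, so the geostrophic wind blows 90° to the left of the pressure-gradient force (low pressure on the right).
Rotating 135° by 90° counterclockwise gives 045° — the wind blows toward the northeast.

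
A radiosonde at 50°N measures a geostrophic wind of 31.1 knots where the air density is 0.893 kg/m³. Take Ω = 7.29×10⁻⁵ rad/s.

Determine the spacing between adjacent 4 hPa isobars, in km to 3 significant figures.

Coriolis parameter at 50°N:
f = 2Ω sin φ = 2 × 7.29×10⁻⁵ × sin 50° = 1.12×10⁻⁴ s⁻¹
Wind speed in SI: 31.1 knots = 16.0 m/s
Geostrophic balance rearranged: |∂P/∂n| = f ρ V_g
|∂P/∂n| = 1.12×10⁻⁴ × 0.893 × 16.0 = 1.60×10⁻³ Pa/m
Isobar spacing: Δn = ΔP/|∂P/∂n| = 400 Pa / 1.60×10⁻³ Pa/m = 250668 m ≈ 251 km

251 km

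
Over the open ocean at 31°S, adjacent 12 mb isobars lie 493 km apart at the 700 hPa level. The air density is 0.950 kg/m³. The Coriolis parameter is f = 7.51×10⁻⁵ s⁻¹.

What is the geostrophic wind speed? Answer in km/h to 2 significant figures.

120 km/h

Pressure gradient: |∂P/∂n| = 1200 Pa / 493000 m = 2.43×10⁻³ Pa/m
Geostrophic balance (pressure-gradient force = Coriolis force):
V_g = (1/(fρ)) |∂P/∂n| = 2.43×10⁻³ / (7.51×10⁻⁵ × 0.950) = 34.1 m/s
Converting: 34.1 m/s × 3.6 = 120 km/h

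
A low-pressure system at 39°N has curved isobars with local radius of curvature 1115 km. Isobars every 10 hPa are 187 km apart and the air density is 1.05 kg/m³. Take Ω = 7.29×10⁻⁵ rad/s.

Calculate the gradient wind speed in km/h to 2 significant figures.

140 km/h

Coriolis parameter at 39°N:
f = 2Ω sin φ = 2 × 7.29×10⁻⁵ × sin 39° = 9.18×10⁻⁵ s⁻¹
Pressure gradient: |∂P/∂n| = 1000 Pa / 187000 m = 5.35×10⁻³ Pa/m
Geostrophic speed: V_g = |∂P/∂n|/(fρ) = 5.35×10⁻³/(9.18×10⁻⁵ × 1.05) = 55.5 m/s
Around a low, centrifugal force acts outward with Coriolis, so pressure-gradient force balances both:
(1/ρ)|∂P/∂n| = fV + V²/R  →  V² + fR·V − fR·V_g = 0
With fR = 9.18×10⁻⁵ × 1115×10³ m = 102 m/s:
V = [−fR + √((fR)² + 4 fR V_g)]/2 = [−102 + √(102² + 4×102×55.5)]/2 = 39.9 m/s
Subgeostrophic (V < V_g = 55.5 m/s), as expected around a low.
Converting: 39.9 m/s × 3.6 = 140 km/h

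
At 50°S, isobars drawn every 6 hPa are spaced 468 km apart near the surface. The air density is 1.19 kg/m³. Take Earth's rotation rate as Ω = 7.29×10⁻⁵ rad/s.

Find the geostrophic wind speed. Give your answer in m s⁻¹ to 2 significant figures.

9.6 m s⁻¹

Coriolis parameter at 50°S:
f = 2Ω sin φ = 2 × 7.29×10⁻⁵ × sin 50° = 1.12×10⁻⁴ s⁻¹
Pressure gradient: |∂P/∂n| = 600 Pa / 468000 m = 1.28×10⁻³ Pa/m
Geostrophic balance (pressure-gradient force = Coriolis force):
V_g = (1/(fρ)) |∂P/∂n| = 1.28×10⁻³ / (1.12×10⁻⁴ × 1.19) = 9.65 m/s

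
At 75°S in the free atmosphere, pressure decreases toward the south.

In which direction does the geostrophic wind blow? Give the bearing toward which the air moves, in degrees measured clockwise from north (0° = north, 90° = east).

090°

The pressure-gradient force points toward the south (bearing 180°).
Geostrophic balance: in the Southern Hemisphere the Coriolis force deflects motion to the left, so the geostrophic wind blows 90° to the left of the pressure-gradient force (low pressure on the right).
Rotating 180° by 90° counterclockwise gives 090° — the wind blows toward the east.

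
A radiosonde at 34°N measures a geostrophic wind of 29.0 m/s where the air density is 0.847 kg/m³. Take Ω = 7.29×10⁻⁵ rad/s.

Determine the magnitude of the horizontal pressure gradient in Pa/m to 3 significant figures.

Coriolis parameter at 34°N:
f = 2Ω sin φ = 2 × 7.29×10⁻⁵ × sin 34° = 8.15×10⁻⁵ s⁻¹
Geostrophic balance rearranged: |∂P/∂n| = f ρ V_g
|∂P/∂n| = 8.15×10⁻⁵ × 0.847 × 29.0 = 2.00×10⁻³ Pa/m

2.00×10⁻³ Pa/m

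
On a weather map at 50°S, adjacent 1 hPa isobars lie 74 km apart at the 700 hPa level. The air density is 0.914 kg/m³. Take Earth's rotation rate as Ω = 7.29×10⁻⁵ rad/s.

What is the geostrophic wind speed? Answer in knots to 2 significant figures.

26 knots

Coriolis parameter at 50°S:
f = 2Ω sin φ = 2 × 7.29×10⁻⁵ × sin 50° = 1.12×10⁻⁴ s⁻¹
Pressure gradient: |∂P/∂n| = 100 Pa / 74000 m = 1.35×10⁻³ Pa/m
Geostrophic balance (pressure-gradient force = Coriolis force):
V_g = (1/(fρ)) |∂P/∂n| = 1.35×10⁻³ / (1.12×10⁻⁴ × 0.914) = 13.2 m/s
Converting: 13.2 m/s × 1.944 = 26 knots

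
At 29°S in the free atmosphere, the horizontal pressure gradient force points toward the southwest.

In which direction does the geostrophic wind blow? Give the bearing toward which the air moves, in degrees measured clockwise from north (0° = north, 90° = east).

135°

The pressure-gradient force points toward the southwest (bearing 225°).
Geostrophic balance: in the Southern Hemisphere the Coriolis force deflects motion to the left, so the geostrophic wind blows 90° to the left of the pressure-gradient force (low pressure on the right).
Rotating 225° by 90° counterclockwise gives 135° — the wind blows toward the southeast.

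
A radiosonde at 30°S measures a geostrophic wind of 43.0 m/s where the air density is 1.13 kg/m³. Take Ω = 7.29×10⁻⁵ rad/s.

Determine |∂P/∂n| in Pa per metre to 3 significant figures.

3.54×10⁻³ Pa/m

Coriolis parameter at 30°S:
f = 2Ω sin φ = 2 × 7.29×10⁻⁵ × sin 30° = 7.29×10⁻⁵ s⁻¹
Geostrophic balance rearranged: |∂P/∂n| = f ρ V_g
|∂P/∂n| = 7.29×10⁻⁵ × 1.13 × 43.0 = 3.54×10⁻³ Pa/m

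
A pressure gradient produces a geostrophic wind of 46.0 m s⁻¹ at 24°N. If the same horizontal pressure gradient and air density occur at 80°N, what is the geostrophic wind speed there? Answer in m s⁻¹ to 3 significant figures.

19.0 m s⁻¹

With the same pressure gradient and density, V_g ∝ 1/f ∝ 1/sin φ.
V₂ = V₁ · sin φ₁ / sin φ₂ = 46.0 × sin 24° / sin 80°
V₂ = 46.0 × 0.4067/0.9848 = 19.0 m s⁻¹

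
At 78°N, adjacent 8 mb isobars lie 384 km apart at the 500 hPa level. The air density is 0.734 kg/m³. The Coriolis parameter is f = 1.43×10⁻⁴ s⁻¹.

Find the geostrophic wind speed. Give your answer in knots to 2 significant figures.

39 knots

Pressure gradient: |∂P/∂n| = 800 Pa / 384000 m = 2.08×10⁻³ Pa/m
Geostrophic balance (pressure-gradient force = Coriolis force):
V_g = (1/(fρ)) |∂P/∂n| = 2.08×10⁻³ / (1.43×10⁻⁴ × 0.734) = 19.8 m/s
Converting: 19.8 m/s × 1.944 = 39 knots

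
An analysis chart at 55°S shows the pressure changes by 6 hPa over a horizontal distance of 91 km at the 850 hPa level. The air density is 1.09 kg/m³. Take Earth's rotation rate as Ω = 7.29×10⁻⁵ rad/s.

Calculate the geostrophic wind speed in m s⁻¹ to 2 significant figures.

Coriolis parameter at 55°S:
f = 2Ω sin φ = 2 × 7.29×10⁻⁵ × sin 55° = 1.19×10⁻⁴ s⁻¹
Pressure gradient: |∂P/∂n| = 600 Pa / 91000 m = 6.59×10⁻³ Pa/m
Geostrophic balance (pressure-gradient force = Coriolis force):
V_g = (1/(fρ)) |∂P/∂n| = 6.59×10⁻³ / (1.19×10⁻⁴ × 1.09) = 50.6 m/s

51 m s⁻¹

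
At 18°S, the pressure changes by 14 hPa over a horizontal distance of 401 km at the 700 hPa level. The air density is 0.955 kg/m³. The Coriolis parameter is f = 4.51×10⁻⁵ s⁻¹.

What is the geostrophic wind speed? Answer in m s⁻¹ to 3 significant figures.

81.1 m s⁻¹

Pressure gradient: |∂P/∂n| = 1400 Pa / 401000 m = 3.49×10⁻³ Pa/m
Geostrophic balance (pressure-gradient force = Coriolis force):
V_g = (1/(fρ)) |∂P/∂n| = 3.49×10⁻³ / (4.51×10⁻⁵ × 0.955) = 81.1 m/s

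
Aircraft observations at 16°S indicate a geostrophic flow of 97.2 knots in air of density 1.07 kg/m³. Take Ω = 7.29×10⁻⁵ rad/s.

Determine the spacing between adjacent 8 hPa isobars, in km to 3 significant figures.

Coriolis parameter at 16°S:
f = 2Ω sin φ = 2 × 7.29×10⁻⁵ × sin 16° = 4.02×10⁻⁵ s⁻¹
Wind speed in SI: 97.2 knots = 50.0 m/s
Geostrophic balance rearranged: |∂P/∂n| = f ρ V_g
|∂P/∂n| = 4.02×10⁻⁵ × 1.07 × 50.0 = 2.15×10⁻³ Pa/m
Isobar spacing: Δn = ΔP/|∂P/∂n| = 800 Pa / 2.15×10⁻³ Pa/m = 372054 m ≈ 372 km

372 km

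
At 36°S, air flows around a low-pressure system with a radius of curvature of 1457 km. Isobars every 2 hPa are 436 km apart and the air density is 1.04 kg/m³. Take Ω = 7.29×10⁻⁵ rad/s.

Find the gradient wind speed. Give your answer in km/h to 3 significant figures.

Coriolis parameter at 36°S:
f = 2Ω sin φ = 2 × 7.29×10⁻⁵ × sin 36° = 8.57×10⁻⁵ s⁻¹
Pressure gradient: |∂P/∂n| = 200 Pa / 436000 m = 4.59×10⁻⁴ Pa/m
Geostrophic speed: V_g = |∂P/∂n|/(fρ) = 4.59×10⁻⁴/(8.57×10⁻⁵ × 1.04) = 5.15 m/s
Around a low, centrifugal force acts outward with Coriolis, so pressure-gradient force balances both:
(1/ρ)|∂P/∂n| = fV + V²/R  →  V² + fR·V − fR·V_g = 0
With fR = 8.57×10⁻⁵ × 1457×10³ m = 125 m/s:
V = [−fR + √((fR)² + 4 fR V_g)]/2 = [−125 + √(125² + 4×125×5.15)]/2 = 4.95 m/s
Subgeostrophic (V < V_g = 5.15 m/s), as expected around a low.
Converting: 4.95 m/s × 3.6 = 17.8 km/h

17.8 km/h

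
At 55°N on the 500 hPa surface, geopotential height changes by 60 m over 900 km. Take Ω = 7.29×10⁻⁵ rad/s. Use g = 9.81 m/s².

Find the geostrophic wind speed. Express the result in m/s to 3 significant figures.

5.48 m/s

Coriolis parameter at 55°N:
f = 2Ω sin φ = 2 × 7.29×10⁻⁵ × sin 55° = 1.19×10⁻⁴ s⁻¹
Height gradient: |∂Z/∂n| = 60 m / 900000 m = 6.67×10⁻⁵
On a pressure surface, geostrophic balance gives V_g = (g/f)|∂Z/∂n|:
V_g = 9.81 × 6.67×10⁻⁵ / 1.19×10⁻⁴ = 5.48 m/s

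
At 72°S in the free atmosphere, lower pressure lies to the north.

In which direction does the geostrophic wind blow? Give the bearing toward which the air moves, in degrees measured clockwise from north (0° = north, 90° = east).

270°

The pressure-gradient force points toward the north (bearing 000°).
Geostrophic balance: in the Southern Hemisphere the Coriolis force deflects motion to the left, so the geostrophic wind blows 90° to the left of the pressure-gradient force (low pressure on the right).
Rotating 000° by 90° counterclockwise gives 270° — the wind blows toward the west.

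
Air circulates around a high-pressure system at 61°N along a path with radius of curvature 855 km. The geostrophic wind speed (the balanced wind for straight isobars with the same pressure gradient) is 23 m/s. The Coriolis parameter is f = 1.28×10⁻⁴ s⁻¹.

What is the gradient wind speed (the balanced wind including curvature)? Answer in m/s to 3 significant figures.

Around a high, pressure-gradient force acts outward with centrifugal, so Coriolis balances both:
fV = (1/ρ)|∂P/∂n| + V²/R  →  V² − fR·V + fR·V_g = 0
With fR = 1.28×10⁻⁴ × 855×10³ m = 109 m/s:
V = [fR − √((fR)² − 4 fR V_g)]/2 = [109 − √(109² − 4×109×23)]/2 = 32.9 m/s
Supergeostrophic (V > V_g = 23 m/s), as expected around a high.

32.9 m/s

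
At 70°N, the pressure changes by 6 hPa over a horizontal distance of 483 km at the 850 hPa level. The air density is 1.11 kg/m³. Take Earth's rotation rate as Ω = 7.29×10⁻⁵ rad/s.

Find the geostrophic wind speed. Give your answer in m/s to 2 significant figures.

8.2 m/s

Coriolis parameter at 70°N:
f = 2Ω sin φ = 2 × 7.29×10⁻⁵ × sin 70° = 1.37×10⁻⁴ s⁻¹
Pressure gradient: |∂P/∂n| = 600 Pa / 483000 m = 1.24×10⁻³ Pa/m
Geostrophic balance (pressure-gradient force = Coriolis force):
V_g = (1/(fρ)) |∂P/∂n| = 1.24×10⁻³ / (1.37×10⁻⁴ × 1.11) = 8.17 m/s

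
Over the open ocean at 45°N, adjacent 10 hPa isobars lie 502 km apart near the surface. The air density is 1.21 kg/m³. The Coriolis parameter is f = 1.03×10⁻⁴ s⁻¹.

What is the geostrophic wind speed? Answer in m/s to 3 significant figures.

Pressure gradient: |∂P/∂n| = 1000 Pa / 502000 m = 1.99×10⁻³ Pa/m
Geostrophic balance (pressure-gradient force = Coriolis force):
V_g = (1/(fρ)) |∂P/∂n| = 1.99×10⁻³ / (1.03×10⁻⁴ × 1.21) = 16.0 m/s

16.0 m/s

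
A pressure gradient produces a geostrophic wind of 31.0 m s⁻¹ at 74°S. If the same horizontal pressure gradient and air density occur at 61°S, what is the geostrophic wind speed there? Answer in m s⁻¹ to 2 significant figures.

34 m s⁻¹

With the same pressure gradient and density, V_g ∝ 1/f ∝ 1/sin φ.
V₂ = V₁ · sin φ₁ / sin φ₂ = 31.0 × sin 74° / sin 61°
V₂ = 31.0 × 0.9613/0.8746 = 34 m s⁻¹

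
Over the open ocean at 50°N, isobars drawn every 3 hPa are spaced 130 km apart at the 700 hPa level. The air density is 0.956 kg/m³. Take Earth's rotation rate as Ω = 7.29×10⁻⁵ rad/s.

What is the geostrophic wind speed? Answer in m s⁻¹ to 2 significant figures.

Coriolis parameter at 50°N:
f = 2Ω sin φ = 2 × 7.29×10⁻⁵ × sin 50° = 1.12×10⁻⁴ s⁻¹
Pressure gradient: |∂P/∂n| = 300 Pa / 130000 m = 2.31×10⁻³ Pa/m
Geostrophic balance (pressure-gradient force = Coriolis force):
V_g = (1/(fρ)) |∂P/∂n| = 2.31×10⁻³ / (1.12×10⁻⁴ × 0.956) = 21.6 m/s

22 m s⁻¹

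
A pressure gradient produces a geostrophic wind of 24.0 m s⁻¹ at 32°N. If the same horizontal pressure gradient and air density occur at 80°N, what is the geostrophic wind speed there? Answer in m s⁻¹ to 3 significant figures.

12.9 m s⁻¹

With the same pressure gradient and density, V_g ∝ 1/f ∝ 1/sin φ.
V₂ = V₁ · sin φ₁ / sin φ₂ = 24.0 × sin 32° / sin 80°
V₂ = 24.0 × 0.5299/0.9848 = 12.9 m s⁻¹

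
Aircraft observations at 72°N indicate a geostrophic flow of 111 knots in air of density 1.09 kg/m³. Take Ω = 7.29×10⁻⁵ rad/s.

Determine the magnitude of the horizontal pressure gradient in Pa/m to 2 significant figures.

Coriolis parameter at 72°N:
f = 2Ω sin φ = 2 × 7.29×10⁻⁵ × sin 72° = 1.39×10⁻⁴ s⁻¹
Wind speed in SI: 111 knots = 57.1 m/s
Geostrophic balance rearranged: |∂P/∂n| = f ρ V_g
|∂P/∂n| = 1.39×10⁻⁴ × 1.09 × 57.1 = 8.63×10⁻³ Pa/m

8.6×10⁻³ Pa/m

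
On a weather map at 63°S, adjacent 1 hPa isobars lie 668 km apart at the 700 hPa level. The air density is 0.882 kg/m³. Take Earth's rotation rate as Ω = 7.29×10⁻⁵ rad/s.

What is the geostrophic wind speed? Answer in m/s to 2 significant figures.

1.3 m/s

Coriolis parameter at 63°S:
f = 2Ω sin φ = 2 × 7.29×10⁻⁵ × sin 63° = 1.30×10⁻⁴ s⁻¹
Pressure gradient: |∂P/∂n| = 100 Pa / 668000 m = 1.50×10⁻⁴ Pa/m
Geostrophic balance (pressure-gradient force = Coriolis force):
V_g = (1/(fρ)) |∂P/∂n| = 1.50×10⁻⁴ / (1.30×10⁻⁴ × 0.882) = 1.31 m/s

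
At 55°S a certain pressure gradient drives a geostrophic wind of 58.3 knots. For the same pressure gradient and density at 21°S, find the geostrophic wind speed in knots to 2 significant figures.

130 knots

With the same pressure gradient and density, V_g ∝ 1/f ∝ 1/sin φ.
V₂ = V₁ · sin φ₁ / sin φ₂ = 58.3 × sin 55° / sin 21°
V₂ = 58.3 × 0.8192/0.3584 = 130 knots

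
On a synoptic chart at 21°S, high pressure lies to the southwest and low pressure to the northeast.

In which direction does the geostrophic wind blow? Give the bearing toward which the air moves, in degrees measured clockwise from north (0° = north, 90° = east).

The pressure-gradient force points toward the northeast (bearing 045°).
Geostrophic balance: in the Southern Hemisphere the Coriolis force deflects motion to the left, so the geostrophic wind blows 90° to the left of the pressure-gradient force (low pressure on the right).
Rotating 045° by 90° counterclockwise gives 315° — the wind blows toward the northwest.

315°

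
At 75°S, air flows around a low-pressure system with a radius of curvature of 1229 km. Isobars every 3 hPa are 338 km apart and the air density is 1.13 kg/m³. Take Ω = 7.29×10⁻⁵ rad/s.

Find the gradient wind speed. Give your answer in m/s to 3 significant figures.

5.41 m/s

Coriolis parameter at 75°S:
f = 2Ω sin φ = 2 × 7.29×10⁻⁵ × sin 75° = 1.41×10⁻⁴ s⁻¹
Pressure gradient: |∂P/∂n| = 300 Pa / 338000 m = 8.88×10⁻⁴ Pa/m
Geostrophic speed: V_g = |∂P/∂n|/(fρ) = 8.88×10⁻⁴/(1.41×10⁻⁴ × 1.13) = 5.58 m/s
Around a low, centrifugal force acts outward with Coriolis, so pressure-gradient force balances both:
(1/ρ)|∂P/∂n| = fV + V²/R  →  V² + fR·V − fR·V_g = 0
With fR = 1.41×10⁻⁴ × 1229×10³ m = 173 m/s:
V = [−fR + √((fR)² + 4 fR V_g)]/2 = [−173 + √(173² + 4×173×5.58)]/2 = 5.41 m/s
Subgeostrophic (V < V_g = 5.58 m/s), as expected around a low.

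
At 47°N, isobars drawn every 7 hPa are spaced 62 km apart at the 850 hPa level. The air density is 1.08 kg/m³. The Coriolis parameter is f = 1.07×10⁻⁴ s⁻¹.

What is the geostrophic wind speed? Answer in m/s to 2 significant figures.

98 m/s

Pressure gradient: |∂P/∂n| = 700 Pa / 62000 m = 1.13×10⁻² Pa/m
Geostrophic balance (pressure-gradient force = Coriolis force):
V_g = (1/(fρ)) |∂P/∂n| = 1.13×10⁻² / (1.07×10⁻⁴ × 1.08) = 97.7 m/s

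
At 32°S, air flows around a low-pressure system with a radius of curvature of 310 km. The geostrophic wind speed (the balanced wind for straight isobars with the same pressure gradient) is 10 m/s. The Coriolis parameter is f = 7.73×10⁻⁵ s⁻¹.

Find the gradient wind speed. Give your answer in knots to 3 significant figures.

14.8 knots

Around a low, centrifugal force acts outward with Coriolis, so pressure-gradient force balances both:
(1/ρ)|∂P/∂n| = fV + V²/R  →  V² + fR·V − fR·V_g = 0
With fR = 7.73×10⁻⁵ × 310×10³ m = 24.0 m/s:
V = [−fR + √((fR)² + 4 fR V_g)]/2 = [−24.0 + √(24.0² + 4×24.0×10)]/2 = 7.59 m/s
Subgeostrophic (V < V_g = 10 m/s), as expected around a low.
Converting: 7.59 m/s × 1.944 = 14.8 knots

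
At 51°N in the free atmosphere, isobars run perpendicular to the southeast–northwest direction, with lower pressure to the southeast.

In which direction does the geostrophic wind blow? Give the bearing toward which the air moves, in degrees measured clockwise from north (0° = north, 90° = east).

The pressure-gradient force points toward the southeast (bearing 135°).
Geostrophic balance: in the Northern Hemisphere the Coriolis force deflects motion to the right, so the geostrophic wind blows 90° to the right of the pressure-gradient force (low pressure on the left).
Rotating 135° by 90° clockwise gives 225° — the wind blows toward the southwest.

225°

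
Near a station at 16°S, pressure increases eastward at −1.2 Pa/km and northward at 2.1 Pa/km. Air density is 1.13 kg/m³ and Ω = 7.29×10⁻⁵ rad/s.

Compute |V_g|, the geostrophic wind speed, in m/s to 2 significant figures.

Coriolis parameter at 16°S:
f = 2Ω sin φ = 2 × 7.29×10⁻⁵ × sin 16° = 4.02×10⁻⁵ s⁻¹
In the Southern Hemisphere f is negative: f = −4.02×10⁻⁵ s⁻¹.
Component geostrophic relations (x east, y north):
u_g = −(1/(fρ)) ∂P/∂y,  v_g = (1/(fρ)) ∂P/∂x
u_g = −(2.1×10⁻³)/(−4.02×10⁻⁵ × 1.13) = 46.2 m/s;  v_g = (−1.2×10⁻³)/(−4.02×10⁻⁵ × 1.13) = 26.4 m/s
|V_g| = √(u_g² + v_g²) = 53.3 m/s

53 m/s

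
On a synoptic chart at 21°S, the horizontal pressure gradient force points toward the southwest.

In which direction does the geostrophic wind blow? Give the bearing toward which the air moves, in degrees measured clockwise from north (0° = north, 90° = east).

The pressure-gradient force points toward the southwest (bearing 225°).
Geostrophic balance: in the Southern Hemisphere the Coriolis force deflects motion to the left, so the geostrophic wind blows 90° to the left of the pressure-gradient force (low pressure on the right).
Rotating 225° by 90° counterclockwise gives 135° — the wind blows toward the southeast.

135°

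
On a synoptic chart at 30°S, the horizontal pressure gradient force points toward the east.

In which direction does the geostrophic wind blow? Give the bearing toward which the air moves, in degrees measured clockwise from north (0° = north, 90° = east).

000°

The pressure-gradient force points toward the east (bearing 090°).
Geostrophic balance: in the Southern Hemisphere the Coriolis force deflects motion to the left, so the geostrophic wind blows 90° to the left of the pressure-gradient force (low pressure on the right).
Rotating 090° by 90° counterclockwise gives 000° — the wind blows toward the north.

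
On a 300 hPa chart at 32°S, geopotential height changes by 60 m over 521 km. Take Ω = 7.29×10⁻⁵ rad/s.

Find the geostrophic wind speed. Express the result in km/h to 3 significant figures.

52.6 km/h

Coriolis parameter at 32°S:
f = 2Ω sin φ = 2 × 7.29×10⁻⁵ × sin 32° = 7.73×10⁻⁵ s⁻¹
Height gradient: |∂Z/∂n| = 60 m / 521000 m = 1.15×10⁻⁴
On a pressure surface, geostrophic balance gives V_g = (g/f)|∂Z/∂n|:
V_g = 9.81 × 1.15×10⁻⁴ / 7.73×10⁻⁵ = 14.6 m/s
Converting: 14.6 m/s × 3.6 = 52.6 km/h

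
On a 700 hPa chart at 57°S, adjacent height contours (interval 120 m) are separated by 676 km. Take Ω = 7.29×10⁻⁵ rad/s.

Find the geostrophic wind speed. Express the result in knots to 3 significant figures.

Coriolis parameter at 57°S:
f = 2Ω sin φ = 2 × 7.29×10⁻⁵ × sin 57° = 1.22×10⁻⁴ s⁻¹
Height gradient: |∂Z/∂n| = 120 m / 676000 m = 1.78×10⁻⁴
On a pressure surface, geostrophic balance gives V_g = (g/f)|∂Z/∂n|:
V_g = 9.81 × 1.78×10⁻⁴ / 1.22×10⁻⁴ = 14.2 m/s
Converting: 14.2 m/s × 1.944 = 27.7 knots

27.7 knots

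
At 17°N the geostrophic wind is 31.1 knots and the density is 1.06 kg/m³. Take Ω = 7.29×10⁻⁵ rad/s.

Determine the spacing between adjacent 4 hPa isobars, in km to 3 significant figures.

Coriolis parameter at 17°N:
f = 2Ω sin φ = 2 × 7.29×10⁻⁵ × sin 17° = 4.26×10⁻⁵ s⁻¹
Wind speed in SI: 31.1 knots = 16.0 m/s
Geostrophic balance rearranged: |∂P/∂n| = f ρ V_g
|∂P/∂n| = 4.26×10⁻⁵ × 1.06 × 16.0 = 7.23×10⁻⁴ Pa/m
Isobar spacing: Δn = ΔP/|∂P/∂n| = 400 Pa / 7.23×10⁻⁴ Pa/m = 553303 m ≈ 553 km

553 km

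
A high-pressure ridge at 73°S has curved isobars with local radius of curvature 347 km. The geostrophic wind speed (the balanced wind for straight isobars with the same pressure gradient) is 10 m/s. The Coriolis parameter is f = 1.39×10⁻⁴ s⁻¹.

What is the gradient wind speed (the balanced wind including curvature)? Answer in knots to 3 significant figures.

Around a high, pressure-gradient force acts outward with centrifugal, so Coriolis balances both:
fV = (1/ρ)|∂P/∂n| + V²/R  →  V² − fR·V + fR·V_g = 0
With fR = 1.39×10⁻⁴ × 347×10³ m = 48.2 m/s:
V = [fR − √((fR)² − 4 fR V_g)]/2 = [48.2 − √(48.2² − 4×48.2×10)]/2 = 14.2 m/s
Supergeostrophic (V > V_g = 10 m/s), as expected around a high.
Converting: 14.2 m/s × 1.944 = 27.5 knots

27.5 knots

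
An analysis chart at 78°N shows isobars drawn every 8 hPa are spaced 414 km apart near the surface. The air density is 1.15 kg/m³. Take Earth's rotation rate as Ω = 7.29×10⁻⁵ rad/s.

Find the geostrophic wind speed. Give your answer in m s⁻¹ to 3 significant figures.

11.8 m s⁻¹

Coriolis parameter at 78°N:
f = 2Ω sin φ = 2 × 7.29×10⁻⁵ × sin 78° = 1.43×10⁻⁴ s⁻¹
Pressure gradient: |∂P/∂n| = 800 Pa / 414000 m = 1.93×10⁻³ Pa/m
Geostrophic balance (pressure-gradient force = Coriolis force):
V_g = (1/(fρ)) |∂P/∂n| = 1.93×10⁻³ / (1.43×10⁻⁴ × 1.15) = 11.8 m/s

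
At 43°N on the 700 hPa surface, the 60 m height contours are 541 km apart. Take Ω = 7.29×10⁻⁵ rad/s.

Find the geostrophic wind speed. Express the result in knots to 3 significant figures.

21.3 knots

Coriolis parameter at 43°N:
f = 2Ω sin φ = 2 × 7.29×10⁻⁵ × sin 43° = 9.94×10⁻⁵ s⁻¹
Height gradient: |∂Z/∂n| = 60 m / 541000 m = 1.11×10⁻⁴
On a pressure surface, geostrophic balance gives V_g = (g/f)|∂Z/∂n|:
V_g = 9.81 × 1.11×10⁻⁴ / 9.94×10⁻⁵ = 10.9 m/s
Converting: 10.9 m/s × 1.944 = 21.3 knots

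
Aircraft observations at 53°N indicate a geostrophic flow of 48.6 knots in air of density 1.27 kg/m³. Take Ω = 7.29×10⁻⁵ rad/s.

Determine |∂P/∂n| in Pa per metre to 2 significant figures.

3.7×10⁻³ Pa/m

Coriolis parameter at 53°N:
f = 2Ω sin φ = 2 × 7.29×10⁻⁵ × sin 53° = 1.16×10⁻⁴ s⁻¹
Wind speed in SI: 48.6 knots = 25.0 m/s
Geostrophic balance rearranged: |∂P/∂n| = f ρ V_g
|∂P/∂n| = 1.16×10⁻⁴ × 1.27 × 25.0 = 3.70×10⁻³ Pa/m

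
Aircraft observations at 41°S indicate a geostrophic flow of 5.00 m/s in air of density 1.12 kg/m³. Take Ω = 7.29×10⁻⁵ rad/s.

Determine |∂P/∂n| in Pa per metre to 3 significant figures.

Coriolis parameter at 41°S:
f = 2Ω sin φ = 2 × 7.29×10⁻⁵ × sin 41° = 9.57×10⁻⁵ s⁻¹
Geostrophic balance rearranged: |∂P/∂n| = f ρ V_g
|∂P/∂n| = 9.57×10⁻⁵ × 1.12 × 5.00 = 5.36×10⁻⁴ Pa/m

5.36×10⁻⁴ Pa/m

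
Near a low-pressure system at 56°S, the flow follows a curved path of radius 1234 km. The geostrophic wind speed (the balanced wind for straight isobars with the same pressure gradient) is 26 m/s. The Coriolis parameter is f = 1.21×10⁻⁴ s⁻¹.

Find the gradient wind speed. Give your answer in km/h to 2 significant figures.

81 km/h

Around a low, centrifugal force acts outward with Coriolis, so pressure-gradient force balances both:
(1/ρ)|∂P/∂n| = fV + V²/R  →  V² + fR·V − fR·V_g = 0
With fR = 1.21×10⁻⁴ × 1234×10³ m = 149 m/s:
V = [−fR + √((fR)² + 4 fR V_g)]/2 = [−149 + √(149² + 4×149×26)]/2 = 22.6 m/s
Subgeostrophic (V < V_g = 26 m/s), as expected around a low.
Converting: 22.6 m/s × 3.6 = 81 km/h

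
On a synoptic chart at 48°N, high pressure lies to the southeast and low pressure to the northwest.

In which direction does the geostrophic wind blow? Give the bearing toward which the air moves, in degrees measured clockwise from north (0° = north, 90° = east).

The pressure-gradient force points toward the northwest (bearing 315°).
Geostrophic balance: in the Northern Hemisphere the Coriolis force deflects motion to the right, so the geostrophic wind blows 90° to the right of the pressure-gradient force (low pressure on the left).
Rotating 315° by 90° clockwise gives 045° — the wind blows toward the northeast.

045°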